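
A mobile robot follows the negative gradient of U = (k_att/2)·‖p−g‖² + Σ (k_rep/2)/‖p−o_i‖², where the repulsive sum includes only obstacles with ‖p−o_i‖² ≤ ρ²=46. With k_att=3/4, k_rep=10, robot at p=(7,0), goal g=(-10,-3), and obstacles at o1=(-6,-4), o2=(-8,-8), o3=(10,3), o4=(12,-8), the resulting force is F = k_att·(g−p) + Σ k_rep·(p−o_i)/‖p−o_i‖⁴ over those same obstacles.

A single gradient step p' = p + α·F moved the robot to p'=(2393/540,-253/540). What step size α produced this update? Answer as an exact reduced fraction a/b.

α = 1/5

F_att = 3/4·(g−p) = 3/4·(-17,-3) = (-12.7500,-2.2500)
o1: d²=185 > ρ²=46 → inactive
o2: d²=289 > ρ²=46 → inactive
o3: d²=18 ≤ ρ²=46; F_rep = 10·(-3,-3)/18² = (-0.0926,-0.0926)
o4: d²=89 > ρ²=46 → inactive
F = F_att + ΣF_rep = (-12.8426,-2.3426)
Δp = p'−p = (-2.5685,-0.4685); α = Δx/Fx = (-1387/540) / (-1387/108) = 1/5
check: Δy/Fy = (-253/540) / (-253/108) = 1/5 ✓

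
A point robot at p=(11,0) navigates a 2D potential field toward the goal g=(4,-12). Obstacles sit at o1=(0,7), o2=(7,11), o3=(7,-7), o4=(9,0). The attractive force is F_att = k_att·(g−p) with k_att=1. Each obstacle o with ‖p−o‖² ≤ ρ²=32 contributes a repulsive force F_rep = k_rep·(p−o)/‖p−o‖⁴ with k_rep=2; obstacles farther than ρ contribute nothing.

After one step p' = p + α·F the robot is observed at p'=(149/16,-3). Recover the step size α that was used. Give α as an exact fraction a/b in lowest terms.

α = 1/4

F_att = 1·(g−p) = 1·(-7,-12) = (-7.0000,-12.0000)
o1: d²=170 > ρ²=32 → inactive
o2: d²=137 > ρ²=32 → inactive
o3: d²=65 > ρ²=32 → inactive
o4: d²=4 ≤ ρ²=32; F_rep = 2·(2,0)/4² = (0.2500,0.0000)
F = F_att + ΣF_rep = (-6.7500,-12.0000)
Δp = p'−p = (-1.6875,-3.0000); α = Δx/Fx = (-27/16) / (-27/4) = 1/4
check: Δy/Fy = (-3) / (-12) = 1/4 ✓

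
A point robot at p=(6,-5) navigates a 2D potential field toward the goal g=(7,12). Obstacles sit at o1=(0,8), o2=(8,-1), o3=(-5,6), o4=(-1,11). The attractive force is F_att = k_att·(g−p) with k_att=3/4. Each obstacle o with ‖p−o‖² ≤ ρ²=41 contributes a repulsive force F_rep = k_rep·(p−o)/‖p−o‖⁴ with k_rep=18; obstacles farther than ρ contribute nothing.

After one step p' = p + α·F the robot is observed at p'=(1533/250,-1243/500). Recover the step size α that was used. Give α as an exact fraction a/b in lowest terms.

F_att = 3/4·(g−p) = 3/4·(1,17) = (0.7500,12.7500)
o1: d²=205 > ρ²=41 → inactive
o2: d²=20 ≤ ρ²=41; F_rep = 18·(-2,-4)/20² = (-0.0900,-0.1800)
o3: d²=242 > ρ²=41 → inactive
o4: d²=305 > ρ²=41 → inactive
F = F_att + ΣF_rep = (0.6600,12.5700)
Δp = p'−p = (0.1320,2.5140); α = Δx/Fx = (33/250) / (33/50) = 1/5
check: Δy/Fy = (1257/500) / (1257/100) = 1/5 ✓

α = 1/5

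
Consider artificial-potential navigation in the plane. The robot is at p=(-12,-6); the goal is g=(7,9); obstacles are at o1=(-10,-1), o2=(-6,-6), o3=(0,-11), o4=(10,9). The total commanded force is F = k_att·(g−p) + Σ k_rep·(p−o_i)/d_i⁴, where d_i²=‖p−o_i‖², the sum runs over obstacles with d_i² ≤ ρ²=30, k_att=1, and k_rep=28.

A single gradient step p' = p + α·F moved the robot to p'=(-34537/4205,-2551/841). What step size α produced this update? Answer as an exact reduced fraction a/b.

F_att = 1·(g−p) = 1·(19,15) = (19.0000,15.0000)
o1: d²=29 ≤ ρ²=30; F_rep = 28·(-2,-5)/29² = (-0.0666,-0.1665)
o2: d²=36 > ρ²=30 → inactive
o3: d²=169 > ρ²=30 → inactive
o4: d²=709 > ρ²=30 → inactive
F = F_att + ΣF_rep = (18.9334,14.8335)
Δp = p'−p = (3.7867,2.9667); α = Δx/Fx = (15923/4205) / (15923/841) = 1/5
check: Δy/Fy = (2495/841) / (12475/841) = 1/5 ✓

α = 1/5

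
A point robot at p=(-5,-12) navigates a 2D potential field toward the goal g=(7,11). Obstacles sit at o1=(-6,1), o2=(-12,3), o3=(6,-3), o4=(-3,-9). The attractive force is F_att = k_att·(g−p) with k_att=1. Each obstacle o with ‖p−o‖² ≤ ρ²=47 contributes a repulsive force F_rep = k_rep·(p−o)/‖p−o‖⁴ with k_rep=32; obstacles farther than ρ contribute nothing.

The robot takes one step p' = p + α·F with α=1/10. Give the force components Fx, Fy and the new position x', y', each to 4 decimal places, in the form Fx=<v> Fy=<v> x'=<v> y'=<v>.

Fx=11.6213 Fy=22.4320 x'=-3.8379 y'=-9.7568

F_att = 1·(g−p) = 1·(12,23) = (12.0000,23.0000)
o1: d²=170 > ρ²=47 → inactive
o2: d²=274 > ρ²=47 → inactive
o3: d²=202 > ρ²=47 → inactive
o4: d²=13 ≤ ρ²=47; F_rep = 32·(-2,-3)/13² = (-0.3787,-0.5680)
F = F_att + ΣF_rep = (11.6213,22.4320)
p' = p + 1/10·F = (-3.8379,-9.7568)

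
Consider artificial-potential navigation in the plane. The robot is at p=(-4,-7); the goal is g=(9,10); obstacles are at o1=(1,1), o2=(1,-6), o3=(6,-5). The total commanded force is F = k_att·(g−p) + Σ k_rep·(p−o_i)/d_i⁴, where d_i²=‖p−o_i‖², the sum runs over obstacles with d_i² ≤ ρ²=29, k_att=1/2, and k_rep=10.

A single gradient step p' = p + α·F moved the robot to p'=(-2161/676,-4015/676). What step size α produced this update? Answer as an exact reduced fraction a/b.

F_att = 1/2·(g−p) = 1/2·(13,17) = (6.5000,8.5000)
o1: d²=89 > ρ²=29 → inactive
o2: d²=26 ≤ ρ²=29; F_rep = 10·(-5,-1)/26² = (-0.0740,-0.0148)
o3: d²=104 > ρ²=29 → inactive
F = F_att + ΣF_rep = (6.4260,8.4852)
Δp = p'−p = (0.8033,1.0607); α = Δx/Fx = (543/676) / (1086/169) = 1/8
check: Δy/Fy = (717/676) / (1434/169) = 1/8 ✓

α = 1/8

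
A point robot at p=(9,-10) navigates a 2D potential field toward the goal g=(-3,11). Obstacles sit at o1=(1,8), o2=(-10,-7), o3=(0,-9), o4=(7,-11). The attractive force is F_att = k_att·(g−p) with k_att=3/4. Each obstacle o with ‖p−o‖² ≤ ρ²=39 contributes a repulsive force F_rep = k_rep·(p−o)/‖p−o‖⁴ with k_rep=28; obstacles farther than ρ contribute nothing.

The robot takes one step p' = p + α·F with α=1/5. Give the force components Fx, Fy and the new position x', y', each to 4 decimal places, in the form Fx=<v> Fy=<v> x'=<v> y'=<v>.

F_att = 3/4·(g−p) = 3/4·(-12,21) = (-9.0000,15.7500)
o1: d²=388 > ρ²=39 → inactive
o2: d²=370 > ρ²=39 → inactive
o3: d²=82 > ρ²=39 → inactive
o4: d²=5 ≤ ρ²=39; F_rep = 28·(2,1)/5² = (2.2400,1.1200)
F = F_att + ΣF_rep = (-6.7600,16.8700)
p' = p + 1/5·F = (7.6480,-6.6260)

Fx=-6.7600 Fy=16.8700 x'=7.6480 y'=-6.6260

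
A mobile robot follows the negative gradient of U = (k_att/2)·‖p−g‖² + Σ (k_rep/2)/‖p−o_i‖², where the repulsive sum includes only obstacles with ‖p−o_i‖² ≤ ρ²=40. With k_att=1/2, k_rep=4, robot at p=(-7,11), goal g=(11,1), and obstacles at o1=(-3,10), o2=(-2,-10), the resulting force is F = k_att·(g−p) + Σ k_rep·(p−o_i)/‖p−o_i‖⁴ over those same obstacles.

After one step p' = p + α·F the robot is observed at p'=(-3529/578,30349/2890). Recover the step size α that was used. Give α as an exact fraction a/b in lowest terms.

α = 1/10

F_att = 1/2·(g−p) = 1/2·(18,-10) = (9.0000,-5.0000)
o1: d²=17 ≤ ρ²=40; F_rep = 4·(-4,1)/17² = (-0.0554,0.0138)
o2: d²=466 > ρ²=40 → inactive
F = F_att + ΣF_rep = (8.9446,-4.9862)
Δp = p'−p = (0.8945,-0.4986); α = Δx/Fx = (517/578) / (2585/289) = 1/10
check: Δy/Fy = (-1441/2890) / (-1441/289) = 1/10 ✓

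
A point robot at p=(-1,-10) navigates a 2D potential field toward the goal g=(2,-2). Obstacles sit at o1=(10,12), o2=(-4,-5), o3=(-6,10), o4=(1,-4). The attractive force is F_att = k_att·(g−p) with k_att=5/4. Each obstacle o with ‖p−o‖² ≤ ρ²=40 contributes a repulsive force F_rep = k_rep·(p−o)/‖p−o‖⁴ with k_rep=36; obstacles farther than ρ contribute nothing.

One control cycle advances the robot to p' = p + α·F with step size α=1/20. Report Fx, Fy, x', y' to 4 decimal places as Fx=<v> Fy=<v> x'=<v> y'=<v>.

F_att = 5/4·(g−p) = 5/4·(3,8) = (3.7500,10.0000)
o1: d²=605 > ρ²=40 → inactive
o2: d²=34 ≤ ρ²=40; F_rep = 36·(3,-5)/34² = (0.0934,-0.1557)
o3: d²=425 > ρ²=40 → inactive
o4: d²=40 ≤ ρ²=40; F_rep = 36·(-2,-6)/40² = (-0.0450,-0.1350)
F = F_att + ΣF_rep = (3.7984,9.7093)
p' = p + 1/20·F = (-0.8101,-9.5145)

Fx=3.7984 Fy=9.7093 x'=-0.8101 y'=-9.5145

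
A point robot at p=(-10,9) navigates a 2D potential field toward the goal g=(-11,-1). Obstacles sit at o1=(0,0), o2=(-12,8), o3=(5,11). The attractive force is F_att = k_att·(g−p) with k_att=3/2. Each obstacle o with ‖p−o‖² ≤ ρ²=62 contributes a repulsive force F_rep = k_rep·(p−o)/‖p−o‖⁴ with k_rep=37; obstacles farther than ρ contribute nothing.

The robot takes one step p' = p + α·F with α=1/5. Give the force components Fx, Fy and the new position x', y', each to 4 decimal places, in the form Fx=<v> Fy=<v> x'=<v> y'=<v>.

Fx=1.4600 Fy=-13.5200 x'=-9.7080 y'=6.2960

F_att = 3/2·(g−p) = 3/2·(-1,-10) = (-1.5000,-15.0000)
o1: d²=181 > ρ²=62 → inactive
o2: d²=5 ≤ ρ²=62; F_rep = 37·(2,1)/5² = (2.9600,1.4800)
o3: d²=229 > ρ²=62 → inactive
F = F_att + ΣF_rep = (1.4600,-13.5200)
p' = p + 1/5·F = (-9.7080,6.2960)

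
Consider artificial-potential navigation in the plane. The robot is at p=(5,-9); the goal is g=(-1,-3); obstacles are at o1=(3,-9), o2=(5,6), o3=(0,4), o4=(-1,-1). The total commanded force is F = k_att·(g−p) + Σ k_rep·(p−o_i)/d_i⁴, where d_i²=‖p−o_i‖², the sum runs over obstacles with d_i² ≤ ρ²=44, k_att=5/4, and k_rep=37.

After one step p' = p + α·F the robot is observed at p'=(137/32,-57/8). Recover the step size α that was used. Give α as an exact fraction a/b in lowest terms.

α = 1/4

F_att = 5/4·(g−p) = 5/4·(-6,6) = (-7.5000,7.5000)
o1: d²=4 ≤ ρ²=44; F_rep = 37·(2,0)/4² = (4.6250,0.0000)
o2: d²=225 > ρ²=44 → inactive
o3: d²=194 > ρ²=44 → inactive
o4: d²=100 > ρ²=44 → inactive
F = F_att + ΣF_rep = (-2.8750,7.5000)
Δp = p'−p = (-0.7188,1.8750); α = Δx/Fx = (-23/32) / (-23/8) = 1/4
check: Δy/Fy = (15/8) / (15/2) = 1/4 ✓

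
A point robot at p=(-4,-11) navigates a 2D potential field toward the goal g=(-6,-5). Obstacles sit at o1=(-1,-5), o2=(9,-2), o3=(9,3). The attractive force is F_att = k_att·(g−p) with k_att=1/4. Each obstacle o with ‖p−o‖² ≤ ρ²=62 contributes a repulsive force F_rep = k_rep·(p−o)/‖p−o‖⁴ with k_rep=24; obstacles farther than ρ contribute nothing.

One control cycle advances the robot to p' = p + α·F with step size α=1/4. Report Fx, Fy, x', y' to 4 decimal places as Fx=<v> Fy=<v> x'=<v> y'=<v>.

Fx=-0.5356 Fy=1.4289 x'=-4.1339 y'=-10.6428

F_att = 1/4·(g−p) = 1/4·(-2,6) = (-0.5000,1.5000)
o1: d²=45 ≤ ρ²=62; F_rep = 24·(-3,-6)/45² = (-0.0356,-0.0711)
o2: d²=250 > ρ²=62 → inactive
o3: d²=365 > ρ²=62 → inactive
F = F_att + ΣF_rep = (-0.5356,1.4289)
p' = p + 1/4·F = (-4.1339,-10.6428)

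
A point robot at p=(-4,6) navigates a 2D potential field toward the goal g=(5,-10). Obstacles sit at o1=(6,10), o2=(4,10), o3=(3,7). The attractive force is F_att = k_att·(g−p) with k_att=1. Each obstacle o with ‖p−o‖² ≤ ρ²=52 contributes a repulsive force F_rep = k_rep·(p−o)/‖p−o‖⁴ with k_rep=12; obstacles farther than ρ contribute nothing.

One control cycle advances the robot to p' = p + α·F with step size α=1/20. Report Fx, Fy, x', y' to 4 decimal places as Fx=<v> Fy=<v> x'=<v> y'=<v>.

Fx=8.9664 Fy=-16.0048 x'=-3.5517 y'=5.1998

F_att = 1·(g−p) = 1·(9,-16) = (9.0000,-16.0000)
o1: d²=116 > ρ²=52 → inactive
o2: d²=80 > ρ²=52 → inactive
o3: d²=50 ≤ ρ²=52; F_rep = 12·(-7,-1)/50² = (-0.0336,-0.0048)
F = F_att + ΣF_rep = (8.9664,-16.0048)
p' = p + 1/20·F = (-3.5517,5.1998)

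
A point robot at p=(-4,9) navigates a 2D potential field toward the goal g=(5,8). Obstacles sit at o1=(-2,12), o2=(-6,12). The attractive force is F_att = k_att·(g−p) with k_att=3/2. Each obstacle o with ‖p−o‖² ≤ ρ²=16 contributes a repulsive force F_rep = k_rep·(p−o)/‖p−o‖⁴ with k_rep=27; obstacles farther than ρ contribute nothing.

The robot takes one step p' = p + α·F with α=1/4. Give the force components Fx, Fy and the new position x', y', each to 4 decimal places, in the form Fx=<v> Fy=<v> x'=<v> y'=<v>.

Fx=13.5000 Fy=-2.4586 x'=-0.6250 y'=8.3854

F_att = 3/2·(g−p) = 3/2·(9,-1) = (13.5000,-1.5000)
o1: d²=13 ≤ ρ²=16; F_rep = 27·(-2,-3)/13² = (-0.3195,-0.4793)
o2: d²=13 ≤ ρ²=16; F_rep = 27·(2,-3)/13² = (0.3195,-0.4793)
F = F_att + ΣF_rep = (13.5000,-2.4586)
p' = p + 1/4·F = (-0.6250,8.3854)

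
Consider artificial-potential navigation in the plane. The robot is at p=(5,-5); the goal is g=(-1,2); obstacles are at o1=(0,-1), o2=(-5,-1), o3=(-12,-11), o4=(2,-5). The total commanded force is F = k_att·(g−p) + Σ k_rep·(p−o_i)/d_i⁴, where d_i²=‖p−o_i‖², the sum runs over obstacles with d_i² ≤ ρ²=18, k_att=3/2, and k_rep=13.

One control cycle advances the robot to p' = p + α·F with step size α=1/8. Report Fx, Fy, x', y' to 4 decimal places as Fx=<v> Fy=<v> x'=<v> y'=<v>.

Fx=-8.5185 Fy=10.5000 x'=3.9352 y'=-3.6875

F_att = 3/2·(g−p) = 3/2·(-6,7) = (-9.0000,10.5000)
o1: d²=41 > ρ²=18 → inactive
o2: d²=116 > ρ²=18 → inactive
o3: d²=325 > ρ²=18 → inactive
o4: d²=9 ≤ ρ²=18; F_rep = 13·(3,0)/9² = (0.4815,0.0000)
F = F_att + ΣF_rep = (-8.5185,10.5000)
p' = p + 1/8·F = (3.9352,-3.6875)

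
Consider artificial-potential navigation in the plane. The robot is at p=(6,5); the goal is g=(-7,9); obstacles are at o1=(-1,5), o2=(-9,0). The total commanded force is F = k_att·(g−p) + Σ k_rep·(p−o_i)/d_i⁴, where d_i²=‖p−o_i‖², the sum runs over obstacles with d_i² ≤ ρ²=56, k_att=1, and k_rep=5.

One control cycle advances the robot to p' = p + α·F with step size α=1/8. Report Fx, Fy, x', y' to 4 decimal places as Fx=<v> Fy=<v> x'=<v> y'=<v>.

F_att = 1·(g−p) = 1·(-13,4) = (-13.0000,4.0000)
o1: d²=49 ≤ ρ²=56; F_rep = 5·(7,0)/49² = (0.0146,0.0000)
o2: d²=250 > ρ²=56 → inactive
F = F_att + ΣF_rep = (-12.9854,4.0000)
p' = p + 1/8·F = (4.3768,5.5000)

Fx=-12.9854 Fy=4.0000 x'=4.3768 y'=5.5000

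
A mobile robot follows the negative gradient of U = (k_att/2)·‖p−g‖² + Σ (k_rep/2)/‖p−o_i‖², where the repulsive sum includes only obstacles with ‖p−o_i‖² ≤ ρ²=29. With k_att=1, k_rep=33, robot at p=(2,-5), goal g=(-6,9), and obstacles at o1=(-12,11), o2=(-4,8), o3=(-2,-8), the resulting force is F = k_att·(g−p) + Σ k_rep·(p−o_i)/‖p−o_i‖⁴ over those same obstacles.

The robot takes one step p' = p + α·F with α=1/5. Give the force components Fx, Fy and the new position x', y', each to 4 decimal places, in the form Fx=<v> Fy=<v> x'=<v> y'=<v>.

Fx=-7.7888 Fy=14.1584 x'=0.4422 y'=-2.1683

F_att = 1·(g−p) = 1·(-8,14) = (-8.0000,14.0000)
o1: d²=452 > ρ²=29 → inactive
o2: d²=205 > ρ²=29 → inactive
o3: d²=25 ≤ ρ²=29; F_rep = 33·(4,3)/25² = (0.2112,0.1584)
F = F_att + ΣF_rep = (-7.7888,14.1584)
p' = p + 1/5·F = (0.4422,-2.1683)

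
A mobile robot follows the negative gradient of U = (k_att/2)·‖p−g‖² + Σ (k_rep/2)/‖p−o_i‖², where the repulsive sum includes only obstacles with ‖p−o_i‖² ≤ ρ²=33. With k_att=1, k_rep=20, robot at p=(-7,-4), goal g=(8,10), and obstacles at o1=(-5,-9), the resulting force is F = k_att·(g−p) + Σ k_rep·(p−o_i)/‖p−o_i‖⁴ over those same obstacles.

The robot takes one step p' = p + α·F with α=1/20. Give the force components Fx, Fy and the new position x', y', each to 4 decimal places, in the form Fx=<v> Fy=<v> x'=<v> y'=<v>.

F_att = 1·(g−p) = 1·(15,14) = (15.0000,14.0000)
o1: d²=29 ≤ ρ²=33; F_rep = 20·(-2,5)/29² = (-0.0476,0.1189)
F = F_att + ΣF_rep = (14.9524,14.1189)
p' = p + 1/20·F = (-6.2524,-3.2941)

Fx=14.9524 Fy=14.1189 x'=-6.2524 y'=-3.2941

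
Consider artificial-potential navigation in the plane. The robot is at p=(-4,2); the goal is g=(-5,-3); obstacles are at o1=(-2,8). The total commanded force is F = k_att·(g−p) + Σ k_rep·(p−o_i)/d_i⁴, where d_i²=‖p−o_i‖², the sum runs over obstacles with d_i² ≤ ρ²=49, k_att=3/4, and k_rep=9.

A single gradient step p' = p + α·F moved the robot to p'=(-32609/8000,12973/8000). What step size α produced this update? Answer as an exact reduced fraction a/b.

α = 1/10

F_att = 3/4·(g−p) = 3/4·(-1,-5) = (-0.7500,-3.7500)
o1: d²=40 ≤ ρ²=49; F_rep = 9·(-2,-6)/40² = (-0.0112,-0.0338)
F = F_att + ΣF_rep = (-0.7612,-3.7837)
Δp = p'−p = (-0.0761,-0.3784); α = Δx/Fx = (-609/8000) / (-609/800) = 1/10
check: Δy/Fy = (-3027/8000) / (-3027/800) = 1/10 ✓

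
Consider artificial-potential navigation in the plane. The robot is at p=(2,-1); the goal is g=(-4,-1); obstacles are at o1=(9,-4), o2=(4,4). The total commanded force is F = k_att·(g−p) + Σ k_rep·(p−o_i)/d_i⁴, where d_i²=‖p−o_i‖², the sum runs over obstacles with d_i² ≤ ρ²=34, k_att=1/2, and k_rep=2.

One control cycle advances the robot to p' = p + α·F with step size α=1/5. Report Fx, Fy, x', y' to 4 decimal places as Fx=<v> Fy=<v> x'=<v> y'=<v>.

Fx=-3.0048 Fy=-0.0119 x'=1.3990 y'=-1.0024

F_att = 1/2·(g−p) = 1/2·(-6,0) = (-3.0000,0.0000)
o1: d²=58 > ρ²=34 → inactive
o2: d²=29 ≤ ρ²=34; F_rep = 2·(-2,-5)/29² = (-0.0048,-0.0119)
F = F_att + ΣF_rep = (-3.0048,-0.0119)
p' = p + 1/5·F = (1.3990,-1.0024)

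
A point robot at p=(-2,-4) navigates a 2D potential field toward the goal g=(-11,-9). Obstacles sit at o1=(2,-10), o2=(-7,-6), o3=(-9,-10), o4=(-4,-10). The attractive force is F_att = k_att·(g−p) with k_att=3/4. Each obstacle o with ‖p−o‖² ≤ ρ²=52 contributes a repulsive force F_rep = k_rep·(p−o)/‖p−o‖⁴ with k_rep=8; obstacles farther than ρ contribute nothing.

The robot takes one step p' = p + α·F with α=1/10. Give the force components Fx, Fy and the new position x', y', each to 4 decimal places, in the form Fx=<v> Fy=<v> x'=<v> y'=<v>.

Fx=-6.7043 Fy=-3.6832 x'=-2.6704 y'=-4.3683

F_att = 3/4·(g−p) = 3/4·(-9,-5) = (-6.7500,-3.7500)
o1: d²=52 ≤ ρ²=52; F_rep = 8·(-4,6)/52² = (-0.0118,0.0178)
o2: d²=29 ≤ ρ²=52; F_rep = 8·(5,2)/29² = (0.0476,0.0190)
o3: d²=85 > ρ²=52 → inactive
o4: d²=40 ≤ ρ²=52; F_rep = 8·(2,6)/40² = (0.0100,0.0300)
F = F_att + ΣF_rep = (-6.7043,-3.6832)
p' = p + 1/10·F = (-2.6704,-4.3683)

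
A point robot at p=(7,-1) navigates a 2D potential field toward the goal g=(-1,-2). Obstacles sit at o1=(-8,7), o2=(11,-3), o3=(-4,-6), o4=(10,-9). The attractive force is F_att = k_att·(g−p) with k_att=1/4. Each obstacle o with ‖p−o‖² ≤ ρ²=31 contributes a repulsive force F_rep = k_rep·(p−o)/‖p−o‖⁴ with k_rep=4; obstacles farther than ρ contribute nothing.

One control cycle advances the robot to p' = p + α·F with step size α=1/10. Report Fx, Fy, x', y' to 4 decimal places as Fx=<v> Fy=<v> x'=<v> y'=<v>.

F_att = 1/4·(g−p) = 1/4·(-8,-1) = (-2.0000,-0.2500)
o1: d²=289 > ρ²=31 → inactive
o2: d²=20 ≤ ρ²=31; F_rep = 4·(-4,2)/20² = (-0.0400,0.0200)
o3: d²=146 > ρ²=31 → inactive
o4: d²=73 > ρ²=31 → inactive
F = F_att + ΣF_rep = (-2.0400,-0.2300)
p' = p + 1/10·F = (6.7960,-1.0230)

Fx=-2.0400 Fy=-0.2300 x'=6.7960 y'=-1.0230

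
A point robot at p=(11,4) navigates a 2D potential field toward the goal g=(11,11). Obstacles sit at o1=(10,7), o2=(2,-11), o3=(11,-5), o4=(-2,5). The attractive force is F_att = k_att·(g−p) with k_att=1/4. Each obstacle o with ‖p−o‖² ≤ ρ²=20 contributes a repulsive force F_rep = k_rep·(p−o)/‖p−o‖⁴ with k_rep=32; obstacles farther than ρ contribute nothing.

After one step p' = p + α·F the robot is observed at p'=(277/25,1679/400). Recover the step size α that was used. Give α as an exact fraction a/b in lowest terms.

F_att = 1/4·(g−p) = 1/4·(0,7) = (0.0000,1.7500)
o1: d²=10 ≤ ρ²=20; F_rep = 32·(1,-3)/10² = (0.3200,-0.9600)
o2: d²=306 > ρ²=20 → inactive
o3: d²=81 > ρ²=20 → inactive
o4: d²=170 > ρ²=20 → inactive
F = F_att + ΣF_rep = (0.3200,0.7900)
Δp = p'−p = (0.0800,0.1975); α = Δx/Fx = (2/25) / (8/25) = 1/4
check: Δy/Fy = (79/400) / (79/100) = 1/4 ✓

α = 1/4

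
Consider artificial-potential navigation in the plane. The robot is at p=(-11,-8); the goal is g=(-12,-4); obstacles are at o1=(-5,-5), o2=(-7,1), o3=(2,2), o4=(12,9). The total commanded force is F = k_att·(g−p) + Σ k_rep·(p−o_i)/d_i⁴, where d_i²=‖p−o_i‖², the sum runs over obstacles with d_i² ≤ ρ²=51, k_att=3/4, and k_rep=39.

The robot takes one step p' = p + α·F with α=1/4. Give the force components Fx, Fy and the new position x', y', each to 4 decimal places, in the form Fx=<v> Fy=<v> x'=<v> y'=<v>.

Fx=-0.8656 Fy=2.9422 x'=-11.2164 y'=-7.2644

F_att = 3/4·(g−p) = 3/4·(-1,4) = (-0.7500,3.0000)
o1: d²=45 ≤ ρ²=51; F_rep = 39·(-6,-3)/45² = (-0.1156,-0.0578)
o2: d²=97 > ρ²=51 → inactive
o3: d²=269 > ρ²=51 → inactive
o4: d²=818 > ρ²=51 → inactive
F = F_att + ΣF_rep = (-0.8656,2.9422)
p' = p + 1/4·F = (-11.2164,-7.2644)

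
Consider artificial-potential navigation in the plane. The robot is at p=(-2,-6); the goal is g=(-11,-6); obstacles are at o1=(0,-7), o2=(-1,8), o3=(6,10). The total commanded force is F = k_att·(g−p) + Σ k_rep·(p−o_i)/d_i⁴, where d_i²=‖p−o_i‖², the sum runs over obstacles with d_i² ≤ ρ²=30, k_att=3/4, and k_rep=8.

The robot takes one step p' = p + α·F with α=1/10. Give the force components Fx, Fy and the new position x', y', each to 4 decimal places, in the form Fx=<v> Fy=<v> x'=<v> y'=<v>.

F_att = 3/4·(g−p) = 3/4·(-9,0) = (-6.7500,0.0000)
o1: d²=5 ≤ ρ²=30; F_rep = 8·(-2,1)/5² = (-0.6400,0.3200)
o2: d²=197 > ρ²=30 → inactive
o3: d²=320 > ρ²=30 → inactive
F = F_att + ΣF_rep = (-7.3900,0.3200)
p' = p + 1/10·F = (-2.7390,-5.9680)

Fx=-7.3900 Fy=0.3200 x'=-2.7390 y'=-5.9680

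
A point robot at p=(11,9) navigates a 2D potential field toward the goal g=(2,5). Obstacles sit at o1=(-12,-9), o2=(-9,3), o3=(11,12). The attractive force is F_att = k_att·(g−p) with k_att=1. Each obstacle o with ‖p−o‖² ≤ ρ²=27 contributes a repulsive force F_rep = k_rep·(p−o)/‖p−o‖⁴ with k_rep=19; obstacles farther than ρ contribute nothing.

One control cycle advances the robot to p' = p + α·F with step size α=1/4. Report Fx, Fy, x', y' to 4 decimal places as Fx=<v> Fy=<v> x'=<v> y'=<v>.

Fx=-9.0000 Fy=-4.7037 x'=8.7500 y'=7.8241

F_att = 1·(g−p) = 1·(-9,-4) = (-9.0000,-4.0000)
o1: d²=853 > ρ²=27 → inactive
o2: d²=436 > ρ²=27 → inactive
o3: d²=9 ≤ ρ²=27; F_rep = 19·(0,-3)/9² = (0.0000,-0.7037)
F = F_att + ΣF_rep = (-9.0000,-4.7037)
p' = p + 1/4·F = (8.7500,7.8241)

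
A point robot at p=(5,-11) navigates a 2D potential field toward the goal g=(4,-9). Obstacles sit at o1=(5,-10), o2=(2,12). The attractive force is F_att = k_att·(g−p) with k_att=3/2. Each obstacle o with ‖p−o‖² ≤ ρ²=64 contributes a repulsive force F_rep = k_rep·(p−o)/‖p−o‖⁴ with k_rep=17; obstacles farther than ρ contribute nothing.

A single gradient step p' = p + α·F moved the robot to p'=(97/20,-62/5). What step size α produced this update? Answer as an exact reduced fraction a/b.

α = 1/10

F_att = 3/2·(g−p) = 3/2·(-1,2) = (-1.5000,3.0000)
o1: d²=1 ≤ ρ²=64; F_rep = 17·(0,-1)/1² = (0.0000,-17.0000)
o2: d²=538 > ρ²=64 → inactive
F = F_att + ΣF_rep = (-1.5000,-14.0000)
Δp = p'−p = (-0.1500,-1.4000); α = Δx/Fx = (-3/20) / (-3/2) = 1/10
check: Δy/Fy = (-7/5) / (-14) = 1/10 ✓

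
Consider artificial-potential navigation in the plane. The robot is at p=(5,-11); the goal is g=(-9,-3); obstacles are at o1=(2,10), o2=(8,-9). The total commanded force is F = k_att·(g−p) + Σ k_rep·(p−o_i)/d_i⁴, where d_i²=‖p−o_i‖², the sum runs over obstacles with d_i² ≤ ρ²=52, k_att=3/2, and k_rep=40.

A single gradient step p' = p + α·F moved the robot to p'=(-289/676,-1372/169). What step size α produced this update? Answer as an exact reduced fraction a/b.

α = 1/4

F_att = 3/2·(g−p) = 3/2·(-14,8) = (-21.0000,12.0000)
o1: d²=450 > ρ²=52 → inactive
o2: d²=13 ≤ ρ²=52; F_rep = 40·(-3,-2)/13² = (-0.7101,-0.4734)
F = F_att + ΣF_rep = (-21.7101,11.5266)
Δp = p'−p = (-5.4275,2.8817); α = Δx/Fx = (-3669/676) / (-3669/169) = 1/4
check: Δy/Fy = (487/169) / (1948/169) = 1/4 ✓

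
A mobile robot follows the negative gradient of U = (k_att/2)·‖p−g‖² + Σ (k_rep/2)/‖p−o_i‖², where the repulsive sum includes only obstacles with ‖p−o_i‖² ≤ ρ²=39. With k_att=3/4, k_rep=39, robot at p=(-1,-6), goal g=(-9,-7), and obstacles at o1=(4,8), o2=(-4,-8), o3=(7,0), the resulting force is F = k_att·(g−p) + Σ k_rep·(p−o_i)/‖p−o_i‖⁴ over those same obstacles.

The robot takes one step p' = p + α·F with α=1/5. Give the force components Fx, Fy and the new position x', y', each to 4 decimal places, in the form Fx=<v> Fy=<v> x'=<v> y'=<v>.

F_att = 3/4·(g−p) = 3/4·(-8,-1) = (-6.0000,-0.7500)
o1: d²=221 > ρ²=39 → inactive
o2: d²=13 ≤ ρ²=39; F_rep = 39·(3,2)/13² = (0.6923,0.4615)
o3: d²=100 > ρ²=39 → inactive
F = F_att + ΣF_rep = (-5.3077,-0.2885)
p' = p + 1/5·F = (-2.0615,-6.0577)

Fx=-5.3077 Fy=-0.2885 x'=-2.0615 y'=-6.0577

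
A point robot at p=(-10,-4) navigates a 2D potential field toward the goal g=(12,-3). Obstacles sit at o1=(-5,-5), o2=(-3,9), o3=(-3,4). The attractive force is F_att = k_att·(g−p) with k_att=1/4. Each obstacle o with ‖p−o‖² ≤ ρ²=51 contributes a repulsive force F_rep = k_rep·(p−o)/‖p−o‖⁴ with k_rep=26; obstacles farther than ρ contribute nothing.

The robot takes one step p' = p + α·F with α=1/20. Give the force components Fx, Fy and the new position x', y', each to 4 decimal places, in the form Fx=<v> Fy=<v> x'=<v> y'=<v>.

Fx=5.3077 Fy=0.2885 x'=-9.7346 y'=-3.9856

F_att = 1/4·(g−p) = 1/4·(22,1) = (5.5000,0.2500)
o1: d²=26 ≤ ρ²=51; F_rep = 26·(-5,1)/26² = (-0.1923,0.0385)
o2: d²=218 > ρ²=51 → inactive
o3: d²=113 > ρ²=51 → inactive
F = F_att + ΣF_rep = (5.3077,0.2885)
p' = p + 1/20·F = (-9.7346,-3.9856)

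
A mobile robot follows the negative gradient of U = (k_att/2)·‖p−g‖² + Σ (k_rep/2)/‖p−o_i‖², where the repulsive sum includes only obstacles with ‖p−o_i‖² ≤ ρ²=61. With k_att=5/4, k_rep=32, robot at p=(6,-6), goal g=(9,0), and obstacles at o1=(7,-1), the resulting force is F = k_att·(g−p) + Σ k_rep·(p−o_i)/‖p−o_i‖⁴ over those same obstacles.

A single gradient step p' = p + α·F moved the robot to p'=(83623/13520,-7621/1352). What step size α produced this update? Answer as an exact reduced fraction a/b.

α = 1/20

F_att = 5/4·(g−p) = 5/4·(3,6) = (3.7500,7.5000)
o1: d²=26 ≤ ρ²=61; F_rep = 32·(-1,-5)/26² = (-0.0473,-0.2367)
F = F_att + ΣF_rep = (3.7027,7.2633)
Δp = p'−p = (0.1851,0.3632); α = Δx/Fx = (2503/13520) / (2503/676) = 1/20
check: Δy/Fy = (491/1352) / (2455/338) = 1/20 ✓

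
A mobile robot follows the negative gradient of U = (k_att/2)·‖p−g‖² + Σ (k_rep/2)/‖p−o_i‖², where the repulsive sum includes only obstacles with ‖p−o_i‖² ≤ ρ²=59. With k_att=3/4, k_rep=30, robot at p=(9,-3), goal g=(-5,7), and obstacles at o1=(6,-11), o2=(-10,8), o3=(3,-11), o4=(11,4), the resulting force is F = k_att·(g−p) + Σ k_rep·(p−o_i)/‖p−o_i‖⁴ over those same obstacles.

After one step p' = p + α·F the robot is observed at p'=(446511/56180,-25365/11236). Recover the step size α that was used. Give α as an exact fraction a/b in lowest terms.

α = 1/10

F_att = 3/4·(g−p) = 3/4·(-14,10) = (-10.5000,7.5000)
o1: d²=73 > ρ²=59 → inactive
o2: d²=482 > ρ²=59 → inactive
o3: d²=100 > ρ²=59 → inactive
o4: d²=53 ≤ ρ²=59; F_rep = 30·(-2,-7)/53² = (-0.0214,-0.0748)
F = F_att + ΣF_rep = (-10.5214,7.4252)
Δp = p'−p = (-1.0521,0.7425); α = Δx/Fx = (-59109/56180) / (-59109/5618) = 1/10
check: Δy/Fy = (8343/11236) / (41715/5618) = 1/10 ✓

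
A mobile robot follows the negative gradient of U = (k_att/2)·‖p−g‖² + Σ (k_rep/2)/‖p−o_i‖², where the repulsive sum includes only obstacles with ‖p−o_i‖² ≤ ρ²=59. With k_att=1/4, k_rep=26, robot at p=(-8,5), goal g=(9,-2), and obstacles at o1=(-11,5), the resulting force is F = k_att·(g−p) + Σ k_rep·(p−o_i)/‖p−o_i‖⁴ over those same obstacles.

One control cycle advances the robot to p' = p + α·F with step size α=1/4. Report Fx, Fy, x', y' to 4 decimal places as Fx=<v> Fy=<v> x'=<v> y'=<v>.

F_att = 1/4·(g−p) = 1/4·(17,-7) = (4.2500,-1.7500)
o1: d²=9 ≤ ρ²=59; F_rep = 26·(3,0)/9² = (0.9630,0.0000)
F = F_att + ΣF_rep = (5.2130,-1.7500)
p' = p + 1/4·F = (-6.6968,4.5625)

Fx=5.2130 Fy=-1.7500 x'=-6.6968 y'=4.5625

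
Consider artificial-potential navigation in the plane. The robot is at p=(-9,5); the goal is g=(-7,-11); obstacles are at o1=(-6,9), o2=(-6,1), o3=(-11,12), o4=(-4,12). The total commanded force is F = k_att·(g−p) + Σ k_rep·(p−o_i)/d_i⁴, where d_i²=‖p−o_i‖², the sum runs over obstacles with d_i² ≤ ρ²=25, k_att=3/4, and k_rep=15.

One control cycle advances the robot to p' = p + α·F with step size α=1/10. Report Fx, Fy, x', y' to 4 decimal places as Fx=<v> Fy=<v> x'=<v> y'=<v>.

Fx=1.3560 Fy=-12.0000 x'=-8.8644 y'=3.8000

F_att = 3/4·(g−p) = 3/4·(2,-16) = (1.5000,-12.0000)
o1: d²=25 ≤ ρ²=25; F_rep = 15·(-3,-4)/25² = (-0.0720,-0.0960)
o2: d²=25 ≤ ρ²=25; F_rep = 15·(-3,4)/25² = (-0.0720,0.0960)
o3: d²=53 > ρ²=25 → inactive
o4: d²=74 > ρ²=25 → inactive
F = F_att + ΣF_rep = (1.3560,-12.0000)
p' = p + 1/10·F = (-8.8644,3.8000)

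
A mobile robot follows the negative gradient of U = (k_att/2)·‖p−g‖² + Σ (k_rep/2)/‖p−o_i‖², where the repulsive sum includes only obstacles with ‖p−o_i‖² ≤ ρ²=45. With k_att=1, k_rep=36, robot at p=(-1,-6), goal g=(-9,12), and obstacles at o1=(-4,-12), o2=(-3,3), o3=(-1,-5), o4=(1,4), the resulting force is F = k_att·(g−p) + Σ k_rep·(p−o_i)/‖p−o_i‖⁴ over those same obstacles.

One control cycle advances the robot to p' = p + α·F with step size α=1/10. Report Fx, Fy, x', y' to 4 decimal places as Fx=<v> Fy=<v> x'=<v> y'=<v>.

Fx=-7.9467 Fy=-17.8933 x'=-1.7947 y'=-7.7893

F_att = 1·(g−p) = 1·(-8,18) = (-8.0000,18.0000)
o1: d²=45 ≤ ρ²=45; F_rep = 36·(3,6)/45² = (0.0533,0.1067)
o2: d²=85 > ρ²=45 → inactive
o3: d²=1 ≤ ρ²=45; F_rep = 36·(0,-1)/1² = (0.0000,-36.0000)
o4: d²=104 > ρ²=45 → inactive
F = F_att + ΣF_rep = (-7.9467,-17.8933)
p' = p + 1/10·F = (-1.7947,-7.7893)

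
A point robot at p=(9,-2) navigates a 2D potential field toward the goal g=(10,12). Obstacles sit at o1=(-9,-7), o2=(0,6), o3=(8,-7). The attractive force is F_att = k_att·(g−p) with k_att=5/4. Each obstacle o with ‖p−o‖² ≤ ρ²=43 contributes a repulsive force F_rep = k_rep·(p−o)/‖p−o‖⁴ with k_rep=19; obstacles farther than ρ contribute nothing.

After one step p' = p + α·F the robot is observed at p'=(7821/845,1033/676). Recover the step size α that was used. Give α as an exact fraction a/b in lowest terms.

α = 1/5

F_att = 5/4·(g−p) = 5/4·(1,14) = (1.2500,17.5000)
o1: d²=349 > ρ²=43 → inactive
o2: d²=145 > ρ²=43 → inactive
o3: d²=26 ≤ ρ²=43; F_rep = 19·(1,5)/26² = (0.0281,0.1405)
F = F_att + ΣF_rep = (1.2781,17.6405)
Δp = p'−p = (0.2556,3.5281); α = Δx/Fx = (216/845) / (216/169) = 1/5
check: Δy/Fy = (2385/676) / (11925/676) = 1/5 ✓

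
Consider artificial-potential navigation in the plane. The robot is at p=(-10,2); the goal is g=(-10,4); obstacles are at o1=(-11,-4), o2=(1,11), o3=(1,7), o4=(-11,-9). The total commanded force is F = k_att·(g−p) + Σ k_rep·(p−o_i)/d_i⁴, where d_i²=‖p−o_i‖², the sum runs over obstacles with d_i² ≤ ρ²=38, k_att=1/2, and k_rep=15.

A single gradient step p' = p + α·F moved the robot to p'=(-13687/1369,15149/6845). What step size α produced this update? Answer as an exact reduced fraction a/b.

F_att = 1/2·(g−p) = 1/2·(0,2) = (0.0000,1.0000)
o1: d²=37 ≤ ρ²=38; F_rep = 15·(1,6)/37² = (0.0110,0.0657)
o2: d²=202 > ρ²=38 → inactive
o3: d²=146 > ρ²=38 → inactive
o4: d²=122 > ρ²=38 → inactive
F = F_att + ΣF_rep = (0.0110,1.0657)
Δp = p'−p = (0.0022,0.2131); α = Δx/Fx = (3/1369) / (15/1369) = 1/5
check: Δy/Fy = (1459/6845) / (1459/1369) = 1/5 ✓

α = 1/5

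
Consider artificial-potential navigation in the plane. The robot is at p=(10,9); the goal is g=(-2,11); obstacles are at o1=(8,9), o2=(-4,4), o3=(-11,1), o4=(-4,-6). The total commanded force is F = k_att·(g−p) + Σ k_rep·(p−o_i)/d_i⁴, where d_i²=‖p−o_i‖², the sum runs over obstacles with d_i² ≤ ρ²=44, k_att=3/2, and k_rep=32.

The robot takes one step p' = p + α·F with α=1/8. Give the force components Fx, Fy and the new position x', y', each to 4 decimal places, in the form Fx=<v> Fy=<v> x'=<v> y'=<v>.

F_att = 3/2·(g−p) = 3/2·(-12,2) = (-18.0000,3.0000)
o1: d²=4 ≤ ρ²=44; F_rep = 32·(2,0)/4² = (4.0000,0.0000)
o2: d²=221 > ρ²=44 → inactive
o3: d²=505 > ρ²=44 → inactive
o4: d²=421 > ρ²=44 → inactive
F = F_att + ΣF_rep = (-14.0000,3.0000)
p' = p + 1/8·F = (8.2500,9.3750)

Fx=-14.0000 Fy=3.0000 x'=8.2500 y'=9.3750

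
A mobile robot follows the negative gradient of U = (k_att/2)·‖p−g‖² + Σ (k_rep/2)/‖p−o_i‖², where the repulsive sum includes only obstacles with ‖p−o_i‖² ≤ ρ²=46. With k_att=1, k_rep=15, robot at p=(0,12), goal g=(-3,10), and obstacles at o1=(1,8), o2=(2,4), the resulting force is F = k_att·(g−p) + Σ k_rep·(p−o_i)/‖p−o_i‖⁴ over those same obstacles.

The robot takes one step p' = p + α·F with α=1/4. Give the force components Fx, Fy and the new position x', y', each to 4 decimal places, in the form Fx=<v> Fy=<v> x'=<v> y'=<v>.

F_att = 1·(g−p) = 1·(-3,-2) = (-3.0000,-2.0000)
o1: d²=17 ≤ ρ²=46; F_rep = 15·(-1,4)/17² = (-0.0519,0.2076)
o2: d²=68 > ρ²=46 → inactive
F = F_att + ΣF_rep = (-3.0519,-1.7924)
p' = p + 1/4·F = (-0.7630,11.5519)

Fx=-3.0519 Fy=-1.7924 x'=-0.7630 y'=11.5519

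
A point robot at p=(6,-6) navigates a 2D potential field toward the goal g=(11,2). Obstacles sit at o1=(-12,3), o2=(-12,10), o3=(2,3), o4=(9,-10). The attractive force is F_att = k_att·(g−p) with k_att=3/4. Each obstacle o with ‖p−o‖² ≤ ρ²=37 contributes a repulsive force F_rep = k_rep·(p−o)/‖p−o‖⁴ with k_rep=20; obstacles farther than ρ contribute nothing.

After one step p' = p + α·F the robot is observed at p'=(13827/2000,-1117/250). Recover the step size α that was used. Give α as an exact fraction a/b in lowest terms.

F_att = 3/4·(g−p) = 3/4·(5,8) = (3.7500,6.0000)
o1: d²=405 > ρ²=37 → inactive
o2: d²=580 > ρ²=37 → inactive
o3: d²=97 > ρ²=37 → inactive
o4: d²=25 ≤ ρ²=37; F_rep = 20·(-3,4)/25² = (-0.0960,0.1280)
F = F_att + ΣF_rep = (3.6540,6.1280)
Δp = p'−p = (0.9135,1.5320); α = Δx/Fx = (1827/2000) / (1827/500) = 1/4
check: Δy/Fy = (383/250) / (766/125) = 1/4 ✓

α = 1/4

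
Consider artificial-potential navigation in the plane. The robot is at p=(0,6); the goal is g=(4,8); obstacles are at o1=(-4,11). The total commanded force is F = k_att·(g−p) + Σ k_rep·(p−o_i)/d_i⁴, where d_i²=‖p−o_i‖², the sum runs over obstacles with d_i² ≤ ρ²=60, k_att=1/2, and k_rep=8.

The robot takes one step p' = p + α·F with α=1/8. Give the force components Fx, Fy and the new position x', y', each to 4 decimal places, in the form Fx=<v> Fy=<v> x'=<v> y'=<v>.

Fx=2.0190 Fy=0.9762 x'=0.2524 y'=6.1220

F_att = 1/2·(g−p) = 1/2·(4,2) = (2.0000,1.0000)
o1: d²=41 ≤ ρ²=60; F_rep = 8·(4,-5)/41² = (0.0190,-0.0238)
F = F_att + ΣF_rep = (2.0190,0.9762)
p' = p + 1/8·F = (0.2524,6.1220)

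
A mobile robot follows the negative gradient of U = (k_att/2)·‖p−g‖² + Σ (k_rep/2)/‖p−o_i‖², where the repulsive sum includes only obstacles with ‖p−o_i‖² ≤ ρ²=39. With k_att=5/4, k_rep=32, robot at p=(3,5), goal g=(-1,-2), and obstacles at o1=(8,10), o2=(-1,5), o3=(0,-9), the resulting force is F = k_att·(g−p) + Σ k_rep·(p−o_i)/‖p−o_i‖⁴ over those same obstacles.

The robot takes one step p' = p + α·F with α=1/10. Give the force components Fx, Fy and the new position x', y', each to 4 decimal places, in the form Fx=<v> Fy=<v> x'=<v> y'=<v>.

Fx=-4.5000 Fy=-8.7500 x'=2.5500 y'=4.1250

F_att = 5/4·(g−p) = 5/4·(-4,-7) = (-5.0000,-8.7500)
o1: d²=50 > ρ²=39 → inactive
o2: d²=16 ≤ ρ²=39; F_rep = 32·(4,0)/16² = (0.5000,0.0000)
o3: d²=205 > ρ²=39 → inactive
F = F_att + ΣF_rep = (-4.5000,-8.7500)
p' = p + 1/10·F = (2.5500,4.1250)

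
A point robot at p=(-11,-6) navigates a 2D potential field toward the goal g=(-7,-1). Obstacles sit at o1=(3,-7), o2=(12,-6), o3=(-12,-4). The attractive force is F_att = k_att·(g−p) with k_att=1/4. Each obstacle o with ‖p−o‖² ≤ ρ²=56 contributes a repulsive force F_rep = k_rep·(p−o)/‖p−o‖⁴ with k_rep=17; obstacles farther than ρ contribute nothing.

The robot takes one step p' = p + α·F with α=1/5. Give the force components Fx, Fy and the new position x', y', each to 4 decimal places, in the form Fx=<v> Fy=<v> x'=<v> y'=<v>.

F_att = 1/4·(g−p) = 1/4·(4,5) = (1.0000,1.2500)
o1: d²=197 > ρ²=56 → inactive
o2: d²=529 > ρ²=56 → inactive
o3: d²=5 ≤ ρ²=56; F_rep = 17·(1,-2)/5² = (0.6800,-1.3600)
F = F_att + ΣF_rep = (1.6800,-0.1100)
p' = p + 1/5·F = (-10.6640,-6.0220)

Fx=1.6800 Fy=-0.1100 x'=-10.6640 y'=-6.0220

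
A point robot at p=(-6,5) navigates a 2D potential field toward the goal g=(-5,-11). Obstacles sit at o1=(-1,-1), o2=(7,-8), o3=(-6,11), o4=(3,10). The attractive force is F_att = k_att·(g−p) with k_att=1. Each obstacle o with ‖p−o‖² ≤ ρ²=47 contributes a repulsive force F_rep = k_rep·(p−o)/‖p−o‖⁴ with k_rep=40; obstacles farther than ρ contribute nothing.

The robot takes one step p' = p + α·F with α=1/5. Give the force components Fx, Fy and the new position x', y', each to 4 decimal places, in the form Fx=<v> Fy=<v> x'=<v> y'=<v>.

F_att = 1·(g−p) = 1·(1,-16) = (1.0000,-16.0000)
o1: d²=61 > ρ²=47 → inactive
o2: d²=338 > ρ²=47 → inactive
o3: d²=36 ≤ ρ²=47; F_rep = 40·(0,-6)/36² = (0.0000,-0.1852)
o4: d²=106 > ρ²=47 → inactive
F = F_att + ΣF_rep = (1.0000,-16.1852)
p' = p + 1/5·F = (-5.8000,1.7630)

Fx=1.0000 Fy=-16.1852 x'=-5.8000 y'=1.7630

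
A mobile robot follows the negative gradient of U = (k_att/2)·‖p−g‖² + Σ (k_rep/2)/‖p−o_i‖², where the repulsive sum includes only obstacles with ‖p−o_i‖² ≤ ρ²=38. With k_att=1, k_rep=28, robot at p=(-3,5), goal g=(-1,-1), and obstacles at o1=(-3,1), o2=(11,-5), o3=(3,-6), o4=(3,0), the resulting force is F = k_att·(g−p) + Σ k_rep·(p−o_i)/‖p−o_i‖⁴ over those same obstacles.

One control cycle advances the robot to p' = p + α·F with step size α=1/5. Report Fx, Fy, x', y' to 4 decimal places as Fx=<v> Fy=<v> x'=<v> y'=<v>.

F_att = 1·(g−p) = 1·(2,-6) = (2.0000,-6.0000)
o1: d²=16 ≤ ρ²=38; F_rep = 28·(0,4)/16² = (0.0000,0.4375)
o2: d²=296 > ρ²=38 → inactive
o3: d²=157 > ρ²=38 → inactive
o4: d²=61 > ρ²=38 → inactive
F = F_att + ΣF_rep = (2.0000,-5.5625)
p' = p + 1/5·F = (-2.6000,3.8875)

Fx=2.0000 Fy=-5.5625 x'=-2.6000 y'=3.8875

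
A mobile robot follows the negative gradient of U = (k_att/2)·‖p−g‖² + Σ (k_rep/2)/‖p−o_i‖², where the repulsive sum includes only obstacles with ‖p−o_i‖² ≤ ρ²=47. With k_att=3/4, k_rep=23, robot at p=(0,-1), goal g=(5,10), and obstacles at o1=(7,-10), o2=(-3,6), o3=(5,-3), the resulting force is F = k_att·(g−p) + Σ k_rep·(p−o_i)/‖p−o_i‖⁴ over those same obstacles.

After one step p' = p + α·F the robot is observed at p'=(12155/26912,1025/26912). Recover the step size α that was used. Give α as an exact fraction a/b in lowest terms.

F_att = 3/4·(g−p) = 3/4·(5,11) = (3.7500,8.2500)
o1: d²=130 > ρ²=47 → inactive
o2: d²=58 > ρ²=47 → inactive
o3: d²=29 ≤ ρ²=47; F_rep = 23·(-5,2)/29² = (-0.1367,0.0547)
F = F_att + ΣF_rep = (3.6133,8.3047)
Δp = p'−p = (0.4517,1.0381); α = Δx/Fx = (12155/26912) / (12155/3364) = 1/8
check: Δy/Fy = (27937/26912) / (27937/3364) = 1/8 ✓

α = 1/8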